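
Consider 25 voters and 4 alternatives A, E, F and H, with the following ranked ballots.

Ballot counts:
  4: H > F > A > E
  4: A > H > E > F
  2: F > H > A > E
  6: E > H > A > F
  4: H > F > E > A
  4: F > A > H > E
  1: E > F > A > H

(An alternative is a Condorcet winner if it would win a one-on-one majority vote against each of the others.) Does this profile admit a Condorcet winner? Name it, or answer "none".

Pairwise majorities:
A vs E: A wins 14–11.
A–F: F 15–10.
A–H: H 16–9.
E vs F: F wins 14–11.
E–H: H 18–7.
F vs H: H wins 18–7.
Only H has no losses; H is the Condorcet winner.

H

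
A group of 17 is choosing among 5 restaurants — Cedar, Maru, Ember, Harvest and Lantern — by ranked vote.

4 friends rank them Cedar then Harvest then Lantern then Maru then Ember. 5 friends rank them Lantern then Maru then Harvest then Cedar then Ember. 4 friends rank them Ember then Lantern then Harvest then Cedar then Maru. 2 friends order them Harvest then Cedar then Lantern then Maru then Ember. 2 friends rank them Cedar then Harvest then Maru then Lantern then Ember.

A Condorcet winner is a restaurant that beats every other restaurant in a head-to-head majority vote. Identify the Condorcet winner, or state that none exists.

Lantern

Check each pair by majority over 17 ballots:
Cedar vs Maru: Cedar preferred on 4+4+2+2 = 12 ballots; Cedar wins 12–5.
Cedar vs Ember: 13 to 4, Cedar.
Cedar vs Harvest: Cedar preferred on 4+2 = 6 ballots; Harvest wins 11–6.
Cedar vs Lantern: 4+2+2 = 8 for Cedar, 9 for Lantern — Lantern by 9–8.
Maru vs Ember: 4+5+2+2 = 13 for Maru, 4 for Ember — Maru by 13–4.
Maru vs Harvest: Maru is ranked higher on 5 ballots, Harvest on 12. Harvest wins 12–5.
Maru vs Lantern: 2 to 15, Lantern.
Ember vs Harvest: 4 to 13, Harvest.
Ember vs Lantern: 4 to 13, Lantern.
Harvest vs Lantern: 4+2+2 = 8 for Harvest, 9 for Lantern — Lantern by 9–8.
Only Lantern has no losses; Lantern is the Condorcet winner.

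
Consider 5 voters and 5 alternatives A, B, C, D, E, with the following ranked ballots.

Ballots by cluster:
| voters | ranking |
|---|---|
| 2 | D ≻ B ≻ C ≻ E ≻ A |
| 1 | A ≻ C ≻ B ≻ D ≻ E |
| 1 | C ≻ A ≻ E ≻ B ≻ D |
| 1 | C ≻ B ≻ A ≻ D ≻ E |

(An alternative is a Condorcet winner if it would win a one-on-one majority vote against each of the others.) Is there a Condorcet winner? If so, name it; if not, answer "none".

C

Head-to-head results (5 voters):
A–B: B 3–2.
A vs C: C, 4–1.
A vs D: A wins 3–2.
A vs E: A wins 3–2.
B vs C: C wins 3–2.
B vs D: B wins 3–2.
B vs E: B wins 4–1.
C–D: C 3–2.
C vs E: C, 5–0.
D–E: D 4–1.
C defeats every rival head-to-head and is the Condorcet winner.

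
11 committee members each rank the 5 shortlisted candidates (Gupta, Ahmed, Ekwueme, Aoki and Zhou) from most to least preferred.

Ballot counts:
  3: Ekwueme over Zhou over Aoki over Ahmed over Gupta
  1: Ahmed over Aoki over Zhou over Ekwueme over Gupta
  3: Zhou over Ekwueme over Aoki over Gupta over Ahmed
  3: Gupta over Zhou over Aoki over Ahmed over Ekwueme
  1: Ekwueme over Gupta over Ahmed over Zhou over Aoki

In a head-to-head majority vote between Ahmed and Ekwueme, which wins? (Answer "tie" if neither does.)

Ekwueme

Ballots ranking Ahmed above Ekwueme: 1 + 3 = 4.
Ballots ranking Ekwueme above Ahmed: 11 − 4 = 7.
Ekwueme wins the head-to-head 7–4.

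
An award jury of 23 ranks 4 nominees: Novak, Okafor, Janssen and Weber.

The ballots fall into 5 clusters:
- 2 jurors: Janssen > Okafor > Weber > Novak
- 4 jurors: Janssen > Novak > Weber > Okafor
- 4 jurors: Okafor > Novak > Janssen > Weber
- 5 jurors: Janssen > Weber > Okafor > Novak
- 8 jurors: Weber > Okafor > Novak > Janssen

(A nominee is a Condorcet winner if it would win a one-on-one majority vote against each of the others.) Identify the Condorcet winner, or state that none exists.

none

Check each pair by majority over 23 ballots:
Novak vs Okafor: Novak is ranked higher on 4 ballots, Okafor on 19. Okafor wins 19–4.
Novak vs Janssen: 4+8 = 12 for Novak, 11 for Janssen — Novak by 12–11.
Novak vs Weber: Novak is ranked higher on 4+4 = 8 ballots, Weber on 15. Weber wins 15–8.
Okafor vs Janssen: Okafor preferred on 4+8 = 12 ballots; Okafor wins 12–11.
Okafor vs Weber: 2+4 = 6 for Okafor, 17 for Weber — Weber by 17–6.
Janssen vs Weber: 15 to 8, Janssen.
Every nominee loses at least once (Novak loses to Okafor; Okafor loses to Weber; Janssen loses to Novak; Weber loses to Janssen). The majority relation contains the cycle Novak → Janssen → Weber → Novak, so there is no Condorcet winner.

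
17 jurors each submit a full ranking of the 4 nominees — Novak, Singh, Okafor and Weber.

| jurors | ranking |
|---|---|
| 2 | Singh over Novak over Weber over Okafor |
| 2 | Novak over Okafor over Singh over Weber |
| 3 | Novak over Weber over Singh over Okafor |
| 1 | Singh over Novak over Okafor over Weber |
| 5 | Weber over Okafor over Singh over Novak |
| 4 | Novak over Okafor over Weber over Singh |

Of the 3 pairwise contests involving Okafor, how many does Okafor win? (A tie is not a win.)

Okafor against each rival (17 jurors):
Okafor vs Novak: Novak wins 12–5.
Okafor vs Singh: Okafor preferred on 2+5+4 = 11 ballots; Okafor wins 11–6.
Okafor vs Weber: Okafor is ranked higher on 2+1+4 = 7 ballots, Weber on 10. Weber wins 10–7.
Okafor beats Singh; loses to Novak, Weber — 1 pairwise win.

1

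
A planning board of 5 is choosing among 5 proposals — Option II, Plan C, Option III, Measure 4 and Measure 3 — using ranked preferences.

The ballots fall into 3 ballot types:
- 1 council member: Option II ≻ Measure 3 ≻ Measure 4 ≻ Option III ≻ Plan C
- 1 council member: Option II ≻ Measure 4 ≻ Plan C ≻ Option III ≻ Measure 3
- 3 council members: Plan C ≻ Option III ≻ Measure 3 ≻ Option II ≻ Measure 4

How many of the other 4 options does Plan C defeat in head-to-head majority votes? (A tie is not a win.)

Plan C against each rival (5 council members):
Plan C–Option II: Plan C 3–2.
Plan C vs Option III: 4 to 1, Plan C.
Plan C vs Measure 4: 3 to 2, Plan C.
Plan C vs Measure 3: Plan C is ranked higher on 1+3 = 4 ballots, Measure 3 on 1. Plan C wins 4–1.
Plan C beats Option II, Option III, Measure 4, Measure 3 — 4 pairwise wins.

4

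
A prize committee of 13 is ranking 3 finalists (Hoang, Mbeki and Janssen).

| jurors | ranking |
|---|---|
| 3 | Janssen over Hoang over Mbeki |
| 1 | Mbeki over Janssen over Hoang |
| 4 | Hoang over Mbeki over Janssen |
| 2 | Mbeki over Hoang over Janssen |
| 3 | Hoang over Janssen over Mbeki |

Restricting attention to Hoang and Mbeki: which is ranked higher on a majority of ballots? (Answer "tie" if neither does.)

Ballots ranking Hoang above Mbeki: 3 + 4 + 3 = 10.
Ballots ranking Mbeki above Hoang: 13 − 10 = 3.
Hoang wins the head-to-head 10–3.

Hoang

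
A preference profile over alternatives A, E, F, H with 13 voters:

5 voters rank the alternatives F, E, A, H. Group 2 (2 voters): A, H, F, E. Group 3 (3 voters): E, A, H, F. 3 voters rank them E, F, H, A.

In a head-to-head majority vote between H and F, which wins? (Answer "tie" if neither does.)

Ballots ranking H above F: 2 + 3 = 5.
Ballots ranking F above H: 13 − 5 = 8.
F wins the head-to-head 8–5.

F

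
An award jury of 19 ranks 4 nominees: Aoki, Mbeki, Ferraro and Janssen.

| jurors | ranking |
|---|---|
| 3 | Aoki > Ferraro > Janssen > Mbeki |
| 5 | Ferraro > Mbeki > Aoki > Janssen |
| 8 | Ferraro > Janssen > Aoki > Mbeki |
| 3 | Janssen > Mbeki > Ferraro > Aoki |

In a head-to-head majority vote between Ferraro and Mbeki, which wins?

Ballots ranking Ferraro above Mbeki: 3 + 5 + 8 = 16.
Ballots ranking Mbeki above Ferraro: 19 − 16 = 3.
Ferraro wins the head-to-head 16–3.

Ferraro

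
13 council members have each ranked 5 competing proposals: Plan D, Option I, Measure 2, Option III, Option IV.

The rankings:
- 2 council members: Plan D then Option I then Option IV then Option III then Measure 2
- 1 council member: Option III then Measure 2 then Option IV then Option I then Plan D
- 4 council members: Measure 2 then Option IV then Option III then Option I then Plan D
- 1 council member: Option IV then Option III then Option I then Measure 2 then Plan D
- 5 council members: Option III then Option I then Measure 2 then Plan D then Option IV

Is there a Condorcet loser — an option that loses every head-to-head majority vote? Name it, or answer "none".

none

Pairwise majorities:
Plan D vs Option I: 2 to 11, Option I.
Plan D–Measure 2: Measure 2 11–2.
Plan D vs Option III: Option III, 11–2.
Plan D vs Option IV: 7 to 6, Plan D.
Option I vs Measure 2: Option I wins 8–5.
Option I vs Option III: 2 to 11, Option III.
Option I–Option IV: Option I 7–6.
Measure 2 vs Option III: Option III, 9–4.
Measure 2 vs Option IV: Measure 2 wins 10–3.
Option III vs Option IV: Option III is ranked higher on 1+5 = 6 ballots, Option IV on 7. Option IV wins 7–6.
Each option has at least one pairwise win (Plan D beats Option IV; Option I beats Plan D; Measure 2 beats Plan D; Option III beats Plan D; Option IV beats Option III) — no Condorcet loser.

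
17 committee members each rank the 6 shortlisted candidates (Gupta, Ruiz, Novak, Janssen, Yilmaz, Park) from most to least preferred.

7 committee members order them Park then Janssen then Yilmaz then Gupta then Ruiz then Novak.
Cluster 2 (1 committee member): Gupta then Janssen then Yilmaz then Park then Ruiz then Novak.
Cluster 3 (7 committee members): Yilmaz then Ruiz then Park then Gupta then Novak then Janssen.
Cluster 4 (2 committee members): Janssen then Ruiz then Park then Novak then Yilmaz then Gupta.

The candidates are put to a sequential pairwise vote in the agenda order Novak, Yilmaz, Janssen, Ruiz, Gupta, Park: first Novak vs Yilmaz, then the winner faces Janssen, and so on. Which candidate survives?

Round 1: Novak vs Yilmaz — 2–15, Yilmaz advances.
Round 2: Yilmaz vs Janssen — 7–10, Janssen advances.
Round 3: Janssen vs Ruiz — 10–7, Janssen advances.
Round 4: Janssen vs Gupta — 9–8, Janssen advances.
Round 5: Janssen vs Park — 3–14, Park advances.
The agenda winner is Park.

Park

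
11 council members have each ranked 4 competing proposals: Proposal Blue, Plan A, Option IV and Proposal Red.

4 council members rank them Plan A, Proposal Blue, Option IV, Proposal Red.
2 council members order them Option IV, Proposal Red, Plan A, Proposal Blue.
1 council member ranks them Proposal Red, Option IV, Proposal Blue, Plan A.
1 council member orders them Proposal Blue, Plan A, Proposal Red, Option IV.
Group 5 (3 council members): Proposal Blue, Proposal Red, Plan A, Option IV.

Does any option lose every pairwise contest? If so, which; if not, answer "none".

none

Head-to-head results (11 council members):
Proposal Blue vs Plan A: Proposal Blue preferred on 1+1+3 = 5 ballots; Plan A wins 6–5.
Proposal Blue vs Option IV: Proposal Blue wins 8–3.
Proposal Blue vs Proposal Red: Proposal Blue preferred on 4+1+3 = 8 ballots; Proposal Blue wins 8–3.
Plan A–Option IV: Plan A 8–3.
Plan A–Proposal Red: Proposal Red 6–5.
Option IV vs Proposal Red: Option IV is ranked higher on 4+2 = 6 ballots, Proposal Red on 5. Option IV wins 6–5.
Each option has at least one pairwise win (Proposal Blue beats Option IV; Plan A beats Proposal Blue; Option IV beats Proposal Red; Proposal Red beats Plan A) — no Condorcet loser.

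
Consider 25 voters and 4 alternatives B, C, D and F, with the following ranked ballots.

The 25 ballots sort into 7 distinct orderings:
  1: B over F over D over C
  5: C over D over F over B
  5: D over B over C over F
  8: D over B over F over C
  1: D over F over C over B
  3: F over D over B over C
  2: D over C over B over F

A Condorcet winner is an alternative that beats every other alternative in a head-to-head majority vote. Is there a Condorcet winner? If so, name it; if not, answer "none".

Head-to-head results (25 voters):
B vs C: B, 17–8.
B vs D: 1 for B, 24 for D — D by 24–1.
B vs F: 16 to 9, B.
C–D: D 20–5.
C–F: F 13–12.
D vs F: D preferred on 5+5+8+1+2 = 21 ballots; D wins 21–4.
D defeats every rival head-to-head and is the Condorcet winner.

D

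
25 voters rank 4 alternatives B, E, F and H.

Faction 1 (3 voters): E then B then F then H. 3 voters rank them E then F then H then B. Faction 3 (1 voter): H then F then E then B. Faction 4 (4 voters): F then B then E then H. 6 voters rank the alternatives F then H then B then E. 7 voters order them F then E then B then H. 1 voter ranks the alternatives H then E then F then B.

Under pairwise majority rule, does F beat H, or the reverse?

F

Ballots ranking F above H: 3 + 3 + 4 + 6 + 7 = 23.
Ballots ranking H above F: 25 − 23 = 2.
F wins the head-to-head 23–2.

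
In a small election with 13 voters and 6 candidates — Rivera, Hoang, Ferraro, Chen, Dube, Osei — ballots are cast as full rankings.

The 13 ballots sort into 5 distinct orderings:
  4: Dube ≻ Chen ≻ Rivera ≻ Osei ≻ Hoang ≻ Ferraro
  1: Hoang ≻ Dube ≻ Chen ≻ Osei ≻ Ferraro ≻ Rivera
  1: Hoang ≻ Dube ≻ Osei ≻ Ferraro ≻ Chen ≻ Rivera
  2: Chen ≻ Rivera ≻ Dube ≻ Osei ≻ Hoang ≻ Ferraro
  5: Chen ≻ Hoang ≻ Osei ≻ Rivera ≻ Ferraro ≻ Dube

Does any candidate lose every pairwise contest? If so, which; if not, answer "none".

Ferraro

Pairwise majorities:
Rivera vs Hoang: 6 to 7, Hoang.
Rivera vs Ferraro: Rivera is ranked higher on 4+2+5 = 11 ballots, Ferraro on 2. Rivera wins 11–2.
Rivera vs Chen: Chen wins 13–0.
Rivera vs Dube: Rivera preferred on 2+5 = 7 ballots; Rivera wins 7–6.
Rivera vs Osei: Osei, 7–6.
Hoang–Ferraro: Hoang 13–0.
Hoang vs Chen: Hoang is ranked higher on 1+1 = 2 ballots, Chen on 11. Chen wins 11–2.
Hoang vs Dube: 1+1+5 = 7 for Hoang, 6 for Dube — Hoang by 7–6.
Hoang vs Osei: 1+1+5 = 7 for Hoang, 6 for Osei — Hoang by 7–6.
Ferraro vs Chen: 1 for Ferraro, 12 for Chen — Chen by 12–1.
Ferraro–Dube: Dube 8–5.
Ferraro vs Osei: Ferraro preferred on 0 ballots; Osei wins 13–0.
Chen vs Dube: Chen wins 7–6.
Chen vs Osei: Chen preferred on 4+1+2+5 = 12 ballots; Chen wins 12–1.
Dube vs Osei: Dube wins 8–5.
Ferraro loses to every other candidate — it is the Condorcet loser.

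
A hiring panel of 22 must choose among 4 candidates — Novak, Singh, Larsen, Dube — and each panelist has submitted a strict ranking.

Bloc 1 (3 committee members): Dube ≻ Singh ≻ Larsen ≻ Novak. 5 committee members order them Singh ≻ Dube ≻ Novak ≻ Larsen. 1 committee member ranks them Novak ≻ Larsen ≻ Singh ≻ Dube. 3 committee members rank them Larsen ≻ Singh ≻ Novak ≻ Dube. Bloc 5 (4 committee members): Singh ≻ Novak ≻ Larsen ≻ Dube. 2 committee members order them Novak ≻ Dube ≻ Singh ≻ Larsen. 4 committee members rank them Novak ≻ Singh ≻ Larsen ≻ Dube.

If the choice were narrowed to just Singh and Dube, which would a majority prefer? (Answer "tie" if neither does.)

Ballots ranking Singh above Dube: 5 + 1 + 3 + 4 + 4 = 17.
Ballots ranking Dube above Singh: 22 − 17 = 5.
Singh wins the head-to-head 17–5.

Singh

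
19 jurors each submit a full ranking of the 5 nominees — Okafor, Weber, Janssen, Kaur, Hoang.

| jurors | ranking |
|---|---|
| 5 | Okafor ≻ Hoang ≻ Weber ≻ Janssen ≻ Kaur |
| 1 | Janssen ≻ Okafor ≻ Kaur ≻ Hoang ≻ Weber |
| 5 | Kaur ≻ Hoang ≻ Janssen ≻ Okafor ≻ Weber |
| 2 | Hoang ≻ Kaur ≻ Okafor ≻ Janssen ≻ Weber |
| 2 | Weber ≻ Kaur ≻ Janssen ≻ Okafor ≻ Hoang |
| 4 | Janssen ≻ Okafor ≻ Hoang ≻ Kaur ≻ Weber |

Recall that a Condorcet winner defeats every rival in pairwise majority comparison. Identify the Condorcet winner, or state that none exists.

none

Head-to-head results (19 jurors):
Okafor vs Weber: Okafor, 17–2.
Okafor–Janssen: Janssen 12–7.
Okafor vs Kaur: Okafor wins 10–9.
Okafor vs Hoang: Okafor wins 12–7.
Weber vs Janssen: Janssen, 12–7.
Weber vs Kaur: Kaur, 12–7.
Weber vs Hoang: Hoang wins 17–2.
Janssen vs Kaur: Janssen, 10–9.
Janssen vs Hoang: Hoang, 12–7.
Kaur vs Hoang: Hoang wins 11–8.
No nominee is unbeaten: Okafor loses to Janssen; Weber loses to Okafor; Janssen loses to Hoang; Kaur loses to Okafor; Hoang loses to Okafor. In particular Okafor > Hoang > Janssen > Okafor is a majority cycle — no Condorcet winner exists.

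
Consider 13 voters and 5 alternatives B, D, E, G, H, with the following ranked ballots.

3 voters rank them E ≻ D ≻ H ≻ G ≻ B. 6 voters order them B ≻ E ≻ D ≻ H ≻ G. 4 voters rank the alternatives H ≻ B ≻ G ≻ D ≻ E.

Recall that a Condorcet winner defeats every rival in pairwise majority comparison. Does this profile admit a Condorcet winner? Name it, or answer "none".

Pairwise majorities:
B vs D: B wins 10–3.
B vs E: B wins 10–3.
B vs G: B, 10–3.
B vs H: H wins 7–6.
D–E: E 9–4.
D–G: D 9–4.
D–H: D 9–4.
E–G: E 9–4.
E vs H: E, 9–4.
G vs H: H wins 13–0.
Every alternative loses at least once (B loses to H; D loses to B; E loses to B; G loses to B; H loses to D). The majority relation contains the cycle B beats D beats H beats B, so there is no Condorcet winner.

none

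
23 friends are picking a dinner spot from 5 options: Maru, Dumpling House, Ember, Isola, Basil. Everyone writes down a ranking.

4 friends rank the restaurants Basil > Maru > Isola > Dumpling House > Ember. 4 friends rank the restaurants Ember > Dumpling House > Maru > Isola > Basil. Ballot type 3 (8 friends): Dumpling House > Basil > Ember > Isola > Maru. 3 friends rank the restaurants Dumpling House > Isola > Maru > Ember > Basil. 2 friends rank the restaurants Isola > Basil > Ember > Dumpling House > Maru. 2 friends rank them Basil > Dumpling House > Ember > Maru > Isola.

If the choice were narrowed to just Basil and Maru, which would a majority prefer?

Basil

Ballots ranking Basil above Maru: 4 + 8 + 2 + 2 = 16.
Ballots ranking Maru above Basil: 23 − 16 = 7.
Basil wins the head-to-head 16–7.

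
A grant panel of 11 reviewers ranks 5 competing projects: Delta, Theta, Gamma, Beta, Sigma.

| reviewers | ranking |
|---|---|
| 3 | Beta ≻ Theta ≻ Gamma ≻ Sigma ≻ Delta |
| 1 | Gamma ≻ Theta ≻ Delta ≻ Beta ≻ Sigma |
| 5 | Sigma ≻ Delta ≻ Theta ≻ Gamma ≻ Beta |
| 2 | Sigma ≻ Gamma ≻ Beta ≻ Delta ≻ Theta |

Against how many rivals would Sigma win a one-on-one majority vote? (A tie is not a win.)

4

Sigma against each rival (11 reviewers):
Sigma vs Delta: Sigma, 10–1.
Sigma vs Theta: Sigma, 7–4.
Sigma vs Gamma: 5+2 = 7 for Sigma, 4 for Gamma — Sigma by 7–4.
Sigma vs Beta: 5+2 = 7 for Sigma, 4 for Beta — Sigma by 7–4.
Sigma beats Delta, Theta, Gamma, Beta — 4 pairwise wins.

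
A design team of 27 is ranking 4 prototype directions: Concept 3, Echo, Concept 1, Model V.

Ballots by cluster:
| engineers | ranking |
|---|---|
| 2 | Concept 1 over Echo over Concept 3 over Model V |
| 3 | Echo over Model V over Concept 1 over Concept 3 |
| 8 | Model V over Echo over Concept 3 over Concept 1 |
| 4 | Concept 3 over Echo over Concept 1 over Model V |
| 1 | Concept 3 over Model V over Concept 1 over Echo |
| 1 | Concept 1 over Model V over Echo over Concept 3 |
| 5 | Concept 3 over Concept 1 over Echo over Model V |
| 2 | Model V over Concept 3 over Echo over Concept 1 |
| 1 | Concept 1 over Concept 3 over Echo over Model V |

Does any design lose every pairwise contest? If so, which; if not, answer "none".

Pairwise majorities:
Concept 3 vs Echo: Concept 3 preferred on 4+1+5+2+1 = 13 ballots; Echo wins 14–13.
Concept 3 vs Concept 1: 8+4+1+5+2 = 20 for Concept 3, 7 for Concept 1 — Concept 3 by 20–7.
Concept 3 vs Model V: Model V, 14–13.
Echo vs Concept 1: Echo wins 17–10.
Echo vs Model V: 2+3+4+5+1 = 15 for Echo, 12 for Model V — Echo by 15–12.
Concept 1 vs Model V: Concept 1 is ranked higher on 2+4+1+5+1 = 13 ballots, Model V on 14. Model V wins 14–13.
Concept 1 loses to every other design — it is the Condorcet loser.

Concept 1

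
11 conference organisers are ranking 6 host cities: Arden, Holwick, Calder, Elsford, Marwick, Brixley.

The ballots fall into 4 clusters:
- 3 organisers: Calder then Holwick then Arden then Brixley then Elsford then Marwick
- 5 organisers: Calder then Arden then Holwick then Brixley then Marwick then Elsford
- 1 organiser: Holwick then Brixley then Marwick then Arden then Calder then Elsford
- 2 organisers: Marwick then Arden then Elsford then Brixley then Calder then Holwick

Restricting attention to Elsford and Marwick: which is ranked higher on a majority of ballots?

Marwick

Ballots ranking Elsford above Marwick: 3.
Ballots ranking Marwick above Elsford: 11 − 3 = 8.
Marwick wins the head-to-head 8–3.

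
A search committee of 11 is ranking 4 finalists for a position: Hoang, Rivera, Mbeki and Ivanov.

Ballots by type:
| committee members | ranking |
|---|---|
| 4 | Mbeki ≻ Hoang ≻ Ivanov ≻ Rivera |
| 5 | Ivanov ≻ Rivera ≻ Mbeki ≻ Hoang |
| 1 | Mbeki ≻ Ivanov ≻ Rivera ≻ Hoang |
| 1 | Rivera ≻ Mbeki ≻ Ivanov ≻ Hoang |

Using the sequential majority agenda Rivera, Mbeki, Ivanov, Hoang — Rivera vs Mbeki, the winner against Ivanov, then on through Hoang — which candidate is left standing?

Round 1: Rivera vs Mbeki — 6–5, Rivera advances.
Round 2: Rivera vs Ivanov — 1–10, Ivanov advances.
Round 3: Ivanov vs Hoang — 7–4, Ivanov advances.
Ivanov survives the agenda.

Ivanov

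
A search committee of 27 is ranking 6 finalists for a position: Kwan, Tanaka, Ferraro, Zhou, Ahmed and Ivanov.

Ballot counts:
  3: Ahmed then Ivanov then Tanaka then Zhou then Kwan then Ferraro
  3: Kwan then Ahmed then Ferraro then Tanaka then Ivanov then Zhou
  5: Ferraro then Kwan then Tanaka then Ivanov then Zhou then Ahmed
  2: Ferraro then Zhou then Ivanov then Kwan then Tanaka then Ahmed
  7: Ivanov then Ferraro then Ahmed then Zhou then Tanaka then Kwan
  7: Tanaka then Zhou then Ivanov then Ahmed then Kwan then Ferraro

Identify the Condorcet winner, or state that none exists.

Head-to-head results (27 committee members):
Kwan vs Tanaka: 3+5+2 = 10 for Kwan, 17 for Tanaka — Tanaka by 17–10.
Kwan vs Ferraro: Kwan is ranked higher on 3+3+7 = 13 ballots, Ferraro on 14. Ferraro wins 14–13.
Kwan vs Zhou: 3+5 = 8 for Kwan, 19 for Zhou — Zhou by 19–8.
Kwan vs Ahmed: Kwan preferred on 3+5+2 = 10 ballots; Ahmed wins 17–10.
Kwan vs Ivanov: Kwan is ranked higher on 3+5 = 8 ballots, Ivanov on 19. Ivanov wins 19–8.
Tanaka vs Ferraro: 10 to 17, Ferraro.
Tanaka vs Zhou: Tanaka is ranked higher on 3+3+5+7 = 18 ballots, Zhou on 9. Tanaka wins 18–9.
Tanaka vs Ahmed: 14 to 13, Tanaka.
Tanaka vs Ivanov: 3+5+7 = 15 for Tanaka, 12 for Ivanov — Tanaka by 15–12.
Ferraro vs Zhou: Ferraro preferred on 3+5+2+7 = 17 ballots; Ferraro wins 17–10.
Ferraro vs Ahmed: 5+2+7 = 14 for Ferraro, 13 for Ahmed — Ferraro by 14–13.
Ferraro vs Ivanov: Ferraro preferred on 3+5+2 = 10 ballots; Ivanov wins 17–10.
Zhou vs Ahmed: Zhou preferred on 5+2+7 = 14 ballots; Zhou wins 14–13.
Zhou vs Ivanov: Zhou is ranked higher on 2+7 = 9 ballots, Ivanov on 18. Ivanov wins 18–9.
Ahmed vs Ivanov: Ahmed preferred on 3+3 = 6 ballots; Ivanov wins 21–6.
Every candidate loses at least once (Kwan loses to Tanaka; Tanaka loses to Ferraro; Ferraro loses to Ivanov; Zhou loses to Tanaka; Ahmed loses to Tanaka; Ivanov loses to Tanaka). The majority relation contains the cycle Tanaka > Ivanov > Ferraro > Tanaka, so there is no Condorcet winner.

none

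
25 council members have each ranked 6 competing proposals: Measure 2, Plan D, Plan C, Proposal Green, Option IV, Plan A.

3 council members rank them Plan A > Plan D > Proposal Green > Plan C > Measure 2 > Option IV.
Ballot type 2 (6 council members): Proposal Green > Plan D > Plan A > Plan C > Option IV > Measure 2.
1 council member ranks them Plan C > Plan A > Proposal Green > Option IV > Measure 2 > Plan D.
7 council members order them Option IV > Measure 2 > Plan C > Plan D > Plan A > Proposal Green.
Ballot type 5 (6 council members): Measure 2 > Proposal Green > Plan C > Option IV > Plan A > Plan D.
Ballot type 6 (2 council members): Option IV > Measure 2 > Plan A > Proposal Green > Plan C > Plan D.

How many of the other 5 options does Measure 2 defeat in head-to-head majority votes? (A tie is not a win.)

Measure 2 against each rival (25 council members):
Measure 2 vs Plan D: Measure 2 preferred on 1+7+6+2 = 16 ballots; Measure 2 wins 16–9.
Measure 2 vs Plan C: Measure 2 preferred on 7+6+2 = 15 ballots; Measure 2 wins 15–10.
Measure 2 vs Proposal Green: Measure 2 preferred on 7+6+2 = 15 ballots; Measure 2 wins 15–10.
Measure 2 vs Option IV: 9 to 16, Option IV.
Measure 2 vs Plan A: Measure 2, 15–10.
Measure 2 beats Plan D, Plan C, Proposal Green, Plan A; loses to Option IV — 4 pairwise wins.

4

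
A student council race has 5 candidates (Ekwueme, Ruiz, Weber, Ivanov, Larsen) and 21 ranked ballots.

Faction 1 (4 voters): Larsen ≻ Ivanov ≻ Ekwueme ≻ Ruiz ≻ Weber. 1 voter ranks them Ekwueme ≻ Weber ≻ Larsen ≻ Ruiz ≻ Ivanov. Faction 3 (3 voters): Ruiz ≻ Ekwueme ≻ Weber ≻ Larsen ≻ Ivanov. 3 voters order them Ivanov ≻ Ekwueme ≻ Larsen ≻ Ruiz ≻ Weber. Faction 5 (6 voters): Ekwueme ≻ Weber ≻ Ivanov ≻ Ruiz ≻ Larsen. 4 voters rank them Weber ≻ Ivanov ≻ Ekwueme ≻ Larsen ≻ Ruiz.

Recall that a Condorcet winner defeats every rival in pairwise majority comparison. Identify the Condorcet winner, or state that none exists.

none

Head-to-head results (21 voters):
Ekwueme vs Ruiz: Ekwueme wins 18–3.
Ekwueme–Weber: Ekwueme 17–4.
Ekwueme–Ivanov: Ivanov 11–10.
Ekwueme vs Larsen: Ekwueme wins 17–4.
Ruiz vs Weber: Weber wins 11–10.
Ruiz vs Ivanov: Ivanov wins 17–4.
Ruiz–Larsen: Larsen 12–9.
Weber–Ivanov: Weber 14–7.
Weber vs Larsen: Weber, 14–7.
Ivanov vs Larsen: Ivanov wins 13–8.
No candidate is unbeaten: Ekwueme loses to Ivanov; Ruiz loses to Ekwueme; Weber loses to Ekwueme; Ivanov loses to Weber; Larsen loses to Ekwueme. In particular Ekwueme > Weber > Ivanov > Ekwueme is a majority cycle — no Condorcet winner exists.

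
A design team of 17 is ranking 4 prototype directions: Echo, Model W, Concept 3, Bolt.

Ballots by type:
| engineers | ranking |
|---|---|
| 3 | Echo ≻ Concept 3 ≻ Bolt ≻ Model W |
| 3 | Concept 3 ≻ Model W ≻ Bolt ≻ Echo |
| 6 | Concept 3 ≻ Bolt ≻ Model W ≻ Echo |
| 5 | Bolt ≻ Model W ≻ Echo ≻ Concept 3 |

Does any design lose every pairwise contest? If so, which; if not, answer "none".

Head-to-head results (17 engineers):
Echo vs Model W: 3 for Echo, 14 for Model W — Model W by 14–3.
Echo vs Concept 3: Echo is ranked higher on 3+5 = 8 ballots, Concept 3 on 9. Concept 3 wins 9–8.
Echo vs Bolt: Bolt wins 14–3.
Model W vs Concept 3: 5 to 12, Concept 3.
Model W vs Bolt: 3 for Model W, 14 for Bolt — Bolt by 14–3.
Concept 3 vs Bolt: 3+3+6 = 12 for Concept 3, 5 for Bolt — Concept 3 by 12–5.
Echo is beaten in every head-to-head and is the Condorcet loser.

Echo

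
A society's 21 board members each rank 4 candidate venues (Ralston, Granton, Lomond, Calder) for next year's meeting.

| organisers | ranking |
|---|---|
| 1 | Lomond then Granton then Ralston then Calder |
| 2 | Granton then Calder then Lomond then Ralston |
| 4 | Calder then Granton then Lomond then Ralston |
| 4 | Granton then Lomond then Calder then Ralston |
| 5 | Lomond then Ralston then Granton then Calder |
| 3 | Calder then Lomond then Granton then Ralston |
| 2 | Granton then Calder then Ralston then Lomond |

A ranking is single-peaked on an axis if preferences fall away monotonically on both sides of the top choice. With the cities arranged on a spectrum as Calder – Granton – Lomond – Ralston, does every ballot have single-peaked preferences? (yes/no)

no

Axis positions: Calder=1, Granton=2, Lomond=3, Ralston=4.
Ballot type 1 (peak Lomond at position 3): ranking walks positions 3-2-4-1, expanding outward from the peak — single-peaked.
Ballot type 2 (peak Granton at position 2): ranking walks positions 2-1-3-4, expanding outward from the peak — single-peaked.
Ballot type 3 (peak Calder at position 1): ranking walks positions 1-2-3-4, expanding outward from the peak — single-peaked.
Ballot type 4 (peak Granton at position 2): ranking walks positions 2-3-1-4, expanding outward from the peak — single-peaked.
Ballot type 5 (peak Lomond at position 3): ranking walks positions 3-4-2-1, expanding outward from the peak — single-peaked.
Ballot type 6: ranking walks positions 1-3-2-4; Lomond is ranked above Granton even though Granton lies between Lomond and the peak Calder on the axis — preferences dip and rise again. Not single-peaked.
Ballot type 7: ranking walks positions 2-1-4-3; Ralston is ranked above Lomond even though Lomond lies between Ralston and the peak Granton on the axis — preferences dip and rise again. Not single-peaked.
Ballot type 6 violates single-peakedness, so the profile is not single-peaked on this axis.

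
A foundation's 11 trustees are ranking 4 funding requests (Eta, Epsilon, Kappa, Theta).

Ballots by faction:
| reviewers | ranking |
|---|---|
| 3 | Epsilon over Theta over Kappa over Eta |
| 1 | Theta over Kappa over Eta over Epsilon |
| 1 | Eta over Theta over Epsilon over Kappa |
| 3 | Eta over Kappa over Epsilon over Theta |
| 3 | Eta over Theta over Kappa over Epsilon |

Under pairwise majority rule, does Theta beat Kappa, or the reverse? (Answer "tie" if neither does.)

Ballots ranking Theta above Kappa: 3 + 1 + 1 + 3 = 8.
Ballots ranking Kappa above Theta: 11 − 8 = 3.
Theta wins the head-to-head 8–3.

Theta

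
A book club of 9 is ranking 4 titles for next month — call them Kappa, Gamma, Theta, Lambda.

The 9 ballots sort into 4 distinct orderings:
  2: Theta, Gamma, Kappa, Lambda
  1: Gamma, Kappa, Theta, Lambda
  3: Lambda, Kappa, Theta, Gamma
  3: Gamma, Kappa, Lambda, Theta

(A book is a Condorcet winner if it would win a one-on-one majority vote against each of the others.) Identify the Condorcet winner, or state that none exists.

none

Head-to-head results (9 members):
Kappa vs Gamma: Gamma, 6–3.
Kappa vs Theta: Kappa, 7–2.
Kappa vs Lambda: Kappa wins 6–3.
Gamma–Theta: Theta 5–4.
Gamma–Lambda: Gamma 6–3.
Theta vs Lambda: 3 to 6, Lambda.
No book is unbeaten: Kappa loses to Gamma; Gamma loses to Theta; Theta loses to Kappa; Lambda loses to Kappa. In particular Kappa > Theta > Gamma > Kappa is a majority cycle — no Condorcet winner exists.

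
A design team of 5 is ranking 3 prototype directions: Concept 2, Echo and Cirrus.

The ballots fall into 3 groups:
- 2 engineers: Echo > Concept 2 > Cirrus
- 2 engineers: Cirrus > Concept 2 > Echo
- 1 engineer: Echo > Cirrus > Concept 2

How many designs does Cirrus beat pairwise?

Cirrus against each rival (5 engineers):
Cirrus vs Concept 2: 3 to 2, Cirrus.
Cirrus vs Echo: 2 for Cirrus, 3 for Echo — Echo by 3–2.
Cirrus beats Concept 2; loses to Echo — 1 pairwise win.

1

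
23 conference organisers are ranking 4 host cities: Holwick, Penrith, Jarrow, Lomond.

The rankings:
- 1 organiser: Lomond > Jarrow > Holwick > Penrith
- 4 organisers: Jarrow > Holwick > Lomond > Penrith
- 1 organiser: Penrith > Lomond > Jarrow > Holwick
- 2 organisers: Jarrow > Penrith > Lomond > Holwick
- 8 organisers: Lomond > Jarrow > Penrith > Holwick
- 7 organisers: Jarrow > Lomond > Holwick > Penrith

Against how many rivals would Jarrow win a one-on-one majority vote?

Jarrow against each rival (23 organisers):
Jarrow vs Holwick: Jarrow is ranked higher on 1+4+1+2+8+7 = 23 ballots, Holwick on 0. Jarrow wins 23–0.
Jarrow–Penrith: Jarrow 22–1.
Jarrow vs Lomond: Jarrow wins 13–10.
Jarrow beats Holwick, Penrith, Lomond — 3 pairwise wins.

3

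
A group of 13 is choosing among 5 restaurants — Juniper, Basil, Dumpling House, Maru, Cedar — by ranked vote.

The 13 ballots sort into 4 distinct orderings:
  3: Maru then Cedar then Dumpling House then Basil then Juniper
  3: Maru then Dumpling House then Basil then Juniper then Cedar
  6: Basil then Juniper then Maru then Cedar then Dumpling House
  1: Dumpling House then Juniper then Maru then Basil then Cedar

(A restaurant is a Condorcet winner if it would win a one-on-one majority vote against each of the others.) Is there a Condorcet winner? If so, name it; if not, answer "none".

none

Pairwise majorities:
Juniper vs Basil: Basil, 12–1.
Juniper–Dumpling House: Dumpling House 7–6.
Juniper vs Maru: Juniper wins 7–6.
Juniper–Cedar: Juniper 10–3.
Basil vs Dumpling House: Dumpling House wins 7–6.
Basil vs Maru: Maru, 7–6.
Basil vs Cedar: Basil, 10–3.
Dumpling House–Maru: Maru 12–1.
Dumpling House vs Cedar: Cedar, 9–4.
Maru–Cedar: Maru 13–0.
Every restaurant loses at least once (Juniper loses to Basil; Basil loses to Dumpling House; Dumpling House loses to Maru; Maru loses to Juniper; Cedar loses to Juniper). The majority relation contains the cycle Juniper beats Maru beats Basil beats Juniper, so there is no Condorcet winner.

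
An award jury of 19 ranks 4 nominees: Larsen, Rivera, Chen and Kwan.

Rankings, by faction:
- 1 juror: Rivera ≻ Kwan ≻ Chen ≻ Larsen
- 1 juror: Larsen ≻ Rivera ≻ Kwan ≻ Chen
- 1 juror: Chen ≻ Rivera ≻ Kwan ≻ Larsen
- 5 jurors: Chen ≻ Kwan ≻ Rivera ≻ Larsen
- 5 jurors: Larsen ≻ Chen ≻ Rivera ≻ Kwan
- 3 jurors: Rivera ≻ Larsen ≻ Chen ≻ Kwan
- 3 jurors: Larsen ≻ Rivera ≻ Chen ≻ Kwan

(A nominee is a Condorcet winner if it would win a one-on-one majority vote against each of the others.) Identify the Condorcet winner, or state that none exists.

Head-to-head results (19 jurors):
Larsen vs Rivera: 1+5+3 = 9 for Larsen, 10 for Rivera — Rivera by 10–9.
Larsen vs Chen: Larsen is ranked higher on 1+5+3+3 = 12 ballots, Chen on 7. Larsen wins 12–7.
Larsen vs Kwan: 12 to 7, Larsen.
Rivera vs Chen: Rivera preferred on 1+1+3+3 = 8 ballots; Chen wins 11–8.
Rivera vs Kwan: 1+1+1+5+3+3 = 14 for Rivera, 5 for Kwan — Rivera by 14–5.
Chen vs Kwan: 1+5+5+3+3 = 17 for Chen, 2 for Kwan — Chen by 17–2.
No nominee is unbeaten: Larsen loses to Rivera; Rivera loses to Chen; Chen loses to Larsen; Kwan loses to Larsen. In particular Larsen → Chen → Rivera → Larsen is a majority cycle — no Condorcet winner exists.

none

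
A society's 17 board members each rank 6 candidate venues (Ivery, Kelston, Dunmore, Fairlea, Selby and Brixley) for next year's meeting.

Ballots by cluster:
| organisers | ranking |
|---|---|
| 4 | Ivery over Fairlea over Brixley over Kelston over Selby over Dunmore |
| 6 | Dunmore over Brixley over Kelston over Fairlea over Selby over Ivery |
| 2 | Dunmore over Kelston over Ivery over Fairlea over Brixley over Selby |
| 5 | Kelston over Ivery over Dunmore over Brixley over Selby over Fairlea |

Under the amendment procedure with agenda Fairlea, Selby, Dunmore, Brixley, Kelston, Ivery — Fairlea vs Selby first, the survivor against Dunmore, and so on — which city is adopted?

Round 1: Fairlea vs Selby — 12–5, Fairlea advances.
Round 2: Fairlea vs Dunmore — 4–13, Dunmore advances.
Round 3: Dunmore vs Brixley — 13–4, Dunmore advances.
Round 4: Dunmore vs Kelston — 8–9, Kelston advances.
Round 5: Kelston vs Ivery — 13–4, Kelston advances.
Kelston survives the agenda.

Kelston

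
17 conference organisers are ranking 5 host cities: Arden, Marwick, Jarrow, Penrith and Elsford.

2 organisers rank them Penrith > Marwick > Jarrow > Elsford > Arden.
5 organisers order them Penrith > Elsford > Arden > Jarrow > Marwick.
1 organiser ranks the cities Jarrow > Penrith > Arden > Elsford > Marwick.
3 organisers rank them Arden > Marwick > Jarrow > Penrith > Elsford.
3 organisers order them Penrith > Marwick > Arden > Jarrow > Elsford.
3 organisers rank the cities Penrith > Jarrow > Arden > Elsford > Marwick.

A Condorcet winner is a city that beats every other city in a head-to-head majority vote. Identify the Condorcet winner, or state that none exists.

Penrith

Pairwise majorities:
Arden–Marwick: Arden 12–5.
Arden vs Jarrow: Arden wins 11–6.
Arden vs Penrith: Penrith wins 14–3.
Arden–Elsford: Arden 10–7.
Marwick–Jarrow: Jarrow 9–8.
Marwick vs Penrith: Penrith, 14–3.
Marwick vs Elsford: Elsford wins 9–8.
Jarrow vs Penrith: Penrith wins 13–4.
Jarrow vs Elsford: Jarrow, 12–5.
Penrith vs Elsford: Penrith, 17–0.
Penrith defeats every rival head-to-head and is the Condorcet winner.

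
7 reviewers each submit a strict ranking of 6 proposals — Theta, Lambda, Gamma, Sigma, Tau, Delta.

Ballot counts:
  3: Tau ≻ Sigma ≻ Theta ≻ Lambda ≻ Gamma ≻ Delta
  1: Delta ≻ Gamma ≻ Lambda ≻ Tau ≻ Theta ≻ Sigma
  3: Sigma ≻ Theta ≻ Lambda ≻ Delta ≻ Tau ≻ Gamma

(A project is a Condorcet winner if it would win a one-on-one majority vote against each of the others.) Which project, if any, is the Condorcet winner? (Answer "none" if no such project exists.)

Pairwise majorities:
Theta vs Lambda: Theta preferred on 3+3 = 6 ballots; Theta wins 6–1.
Theta vs Gamma: Theta preferred on 3+3 = 6 ballots; Theta wins 6–1.
Theta vs Sigma: Theta is ranked higher on 1 ballot, Sigma on 6. Sigma wins 6–1.
Theta vs Tau: Theta preferred on 3 ballots; Tau wins 4–3.
Theta vs Delta: 3+3 = 6 for Theta, 1 for Delta — Theta by 6–1.
Lambda vs Gamma: 6 to 1, Lambda.
Lambda vs Sigma: 1 for Lambda, 6 for Sigma — Sigma by 6–1.
Lambda vs Tau: Lambda preferred on 1+3 = 4 ballots; Lambda wins 4–3.
Lambda vs Delta: Lambda preferred on 3+3 = 6 ballots; Lambda wins 6–1.
Gamma vs Sigma: Gamma preferred on 1 ballot; Sigma wins 6–1.
Gamma vs Tau: 1 for Gamma, 6 for Tau — Tau by 6–1.
Gamma vs Delta: 3 for Gamma, 4 for Delta — Delta by 4–3.
Sigma vs Tau: Sigma preferred on 3 ballots; Tau wins 4–3.
Sigma vs Delta: 3+3 = 6 for Sigma, 1 for Delta — Sigma by 6–1.
Tau vs Delta: 3 for Tau, 4 for Delta — Delta by 4–3.
Every project loses at least once (Theta loses to Sigma; Lambda loses to Theta; Gamma loses to Theta; Sigma loses to Tau; Tau loses to Lambda; Delta loses to Theta). The majority relation contains the cycle Theta → Lambda → Tau → Theta, so there is no Condorcet winner.

none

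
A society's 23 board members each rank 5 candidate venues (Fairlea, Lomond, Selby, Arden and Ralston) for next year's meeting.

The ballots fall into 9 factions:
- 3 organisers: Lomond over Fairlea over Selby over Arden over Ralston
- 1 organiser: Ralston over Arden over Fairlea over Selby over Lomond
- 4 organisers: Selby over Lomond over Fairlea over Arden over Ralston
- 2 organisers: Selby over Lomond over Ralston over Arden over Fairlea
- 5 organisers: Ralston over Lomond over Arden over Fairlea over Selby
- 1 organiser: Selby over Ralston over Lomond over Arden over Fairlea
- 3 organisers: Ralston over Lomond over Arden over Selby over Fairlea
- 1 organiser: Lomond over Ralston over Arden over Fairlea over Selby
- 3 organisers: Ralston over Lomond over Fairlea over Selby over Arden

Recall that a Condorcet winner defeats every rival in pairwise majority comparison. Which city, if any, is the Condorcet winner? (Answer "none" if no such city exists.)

Head-to-head results (23 organisers):
Fairlea vs Lomond: 1 to 22, Lomond.
Fairlea vs Selby: Fairlea preferred on 3+1+5+1+3 = 13 ballots; Fairlea wins 13–10.
Fairlea vs Arden: Fairlea preferred on 3+4+3 = 10 ballots; Arden wins 13–10.
Fairlea vs Ralston: 3+4 = 7 for Fairlea, 16 for Ralston — Ralston by 16–7.
Lomond vs Selby: Lomond preferred on 3+5+3+1+3 = 15 ballots; Lomond wins 15–8.
Lomond vs Arden: Lomond is ranked higher on 22 ballots, Arden on 1. Lomond wins 22–1.
Lomond vs Ralston: Lomond is ranked higher on 3+4+2+1 = 10 ballots, Ralston on 13. Ralston wins 13–10.
Selby vs Arden: Selby preferred on 3+4+2+1+3 = 13 ballots; Selby wins 13–10.
Selby vs Ralston: 3+4+2+1 = 10 for Selby, 13 for Ralston — Ralston by 13–10.
Arden vs Ralston: 3+4 = 7 for Arden, 16 for Ralston — Ralston by 16–7.
Ralston defeats every rival head-to-head and is the Condorcet winner.

Ralston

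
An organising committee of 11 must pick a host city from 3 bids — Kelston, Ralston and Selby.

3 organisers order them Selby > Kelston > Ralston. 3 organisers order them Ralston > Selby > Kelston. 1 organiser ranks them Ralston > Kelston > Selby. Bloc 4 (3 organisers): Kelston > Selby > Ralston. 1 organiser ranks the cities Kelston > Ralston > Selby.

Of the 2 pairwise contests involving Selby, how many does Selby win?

2

Selby against each rival (11 organisers):
Selby vs Kelston: 6 to 5, Selby.
Selby vs Ralston: Selby preferred on 3+3 = 6 ballots; Selby wins 6–5.
Selby beats Kelston, Ralston — 2 pairwise wins.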